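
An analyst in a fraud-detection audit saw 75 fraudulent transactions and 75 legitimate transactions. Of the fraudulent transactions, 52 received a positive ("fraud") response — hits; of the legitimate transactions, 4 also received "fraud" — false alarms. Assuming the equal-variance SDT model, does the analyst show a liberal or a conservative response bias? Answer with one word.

conservative

z(H) = 0.505, z(FA) = -1.613
c = −½·(z(H) + z(FA)) = 0.554
c > 0 → conservative criterion (biased toward responding “no”).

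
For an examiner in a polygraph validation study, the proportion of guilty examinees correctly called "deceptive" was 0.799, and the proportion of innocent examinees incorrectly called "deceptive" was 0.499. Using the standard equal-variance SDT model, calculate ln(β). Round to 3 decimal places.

z(H) = 0.8381
z(FA) = -0.0025
ln β = −½·[z(H)² − z(FA)²] = −0.5 × (0.7024 − 0.0000) = -0.3512

ln β = -0.351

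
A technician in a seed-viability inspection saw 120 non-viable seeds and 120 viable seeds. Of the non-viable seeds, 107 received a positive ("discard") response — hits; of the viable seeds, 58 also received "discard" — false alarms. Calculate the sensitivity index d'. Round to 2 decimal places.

d' = 1.28

H = 107/120 = 0.8917
FA = 58/120 = 0.4833
Φ⁻¹(0.8917) = 1.2356, Φ⁻¹(0.4833) = -0.0419
d' = z(H) − z(FA) = 1.2356 − (-0.0419) = 1.2775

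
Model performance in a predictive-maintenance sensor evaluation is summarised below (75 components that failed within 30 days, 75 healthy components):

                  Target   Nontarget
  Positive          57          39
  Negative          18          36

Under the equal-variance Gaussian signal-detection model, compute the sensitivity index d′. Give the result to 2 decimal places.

d′ = 0.66

H = 57/75 = 0.7600
FA = 39/75 = 0.5200
z(H) = z(0.7600) = 0.706
z(FA) = z(0.5200) = 0.050
d' = z(H) − z(FA) = 0.706 − 0.050 = 0.656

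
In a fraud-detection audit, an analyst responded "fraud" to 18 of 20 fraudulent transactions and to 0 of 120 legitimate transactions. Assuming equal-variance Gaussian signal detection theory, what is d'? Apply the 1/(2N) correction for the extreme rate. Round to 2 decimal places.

d' = 3.92

The false-alarm rate is 0/120 = 0, so apply the 1/(2N) correction: FA → 1/(2·120) = 0.00417.
z(H) = z(0.90000) = 1.282
z(FA) = z(0.00417) = -2.638
d' = 1.282 − (-2.638) = 3.920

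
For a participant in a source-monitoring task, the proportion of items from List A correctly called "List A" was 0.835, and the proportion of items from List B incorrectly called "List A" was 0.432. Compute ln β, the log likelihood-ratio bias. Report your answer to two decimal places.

z(H) = 0.974
z(FA) = -0.171
ln β = −½·[z(H)² − z(FA)²] = −0.5 × (0.949 − 0.029) = -0.460

ln β = -0.46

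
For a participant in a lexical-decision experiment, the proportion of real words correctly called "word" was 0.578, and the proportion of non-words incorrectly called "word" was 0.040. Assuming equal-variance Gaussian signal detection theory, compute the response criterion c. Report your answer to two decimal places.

Φ⁻¹(0.578) = 0.1968, Φ⁻¹(0.040) = -1.7507
c = −½·[z(H) + z(FA)] = −0.5 × (0.1968 + (-1.7507)) = 0.77695
c > 0: the participant has a conservative response bias.

c = 0.78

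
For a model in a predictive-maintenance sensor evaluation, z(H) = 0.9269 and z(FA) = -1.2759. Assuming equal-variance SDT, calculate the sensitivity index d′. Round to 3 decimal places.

d′ = 2.203

d' = z(H) − z(FA) = 0.9269 − (-1.2759) = 2.2028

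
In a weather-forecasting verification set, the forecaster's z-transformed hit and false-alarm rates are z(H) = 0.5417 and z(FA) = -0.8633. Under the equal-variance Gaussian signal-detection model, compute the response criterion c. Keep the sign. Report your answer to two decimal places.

c = 0.16

c = −½·[z(H) + z(FA)] = −½·(0.5417 + (-0.8633)) = 0.1608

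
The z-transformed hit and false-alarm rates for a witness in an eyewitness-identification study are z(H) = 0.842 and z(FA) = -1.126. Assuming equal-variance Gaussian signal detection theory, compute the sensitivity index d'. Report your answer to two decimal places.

d' = 1.97

d' = z(H) − z(FA) = 0.842 − (-1.126) = 1.968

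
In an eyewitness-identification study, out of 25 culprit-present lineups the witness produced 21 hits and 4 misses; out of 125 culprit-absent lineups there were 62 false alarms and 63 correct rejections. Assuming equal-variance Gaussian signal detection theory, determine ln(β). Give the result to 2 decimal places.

H = 21/25 = 0.8400
FA = 62/125 = 0.4960
z(H) = 0.994
z(FA) = -0.010
ln β = −½·[z(H)² − z(FA)²] = −0.5 × (0.988 − 0.000) = -0.494

ln β = -0.49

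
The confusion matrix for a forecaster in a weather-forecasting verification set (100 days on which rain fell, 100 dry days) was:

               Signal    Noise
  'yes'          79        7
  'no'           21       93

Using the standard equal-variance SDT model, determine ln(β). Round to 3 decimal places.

H = 79/100 = 0.7900
FA = 7/100 = 0.0700
z(H) = z(0.7900) = 0.8064
z(FA) = z(0.0700) = -1.4758
ln β = −½·[z(H)² − z(FA)²] = −0.5 × (0.6503 − 2.1780) = 0.76385

ln β = 0.764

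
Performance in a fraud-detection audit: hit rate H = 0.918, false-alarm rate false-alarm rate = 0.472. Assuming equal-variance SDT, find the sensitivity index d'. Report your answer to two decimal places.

z(H) = z(0.918) = 1.3917
z(FA) = z(0.472) = -0.0702
d' = z(H) − z(FA) = 1.3917 − (-0.0702) = 1.4619

d' = 1.46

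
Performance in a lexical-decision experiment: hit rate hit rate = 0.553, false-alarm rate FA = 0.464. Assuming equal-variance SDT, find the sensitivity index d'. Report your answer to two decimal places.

z(H) = z(0.553) = 0.1332
z(FA) = z(0.464) = -0.0904
d' = z(H) − z(FA) = 0.1332 − (-0.0904) = 0.2236

d' = 0.22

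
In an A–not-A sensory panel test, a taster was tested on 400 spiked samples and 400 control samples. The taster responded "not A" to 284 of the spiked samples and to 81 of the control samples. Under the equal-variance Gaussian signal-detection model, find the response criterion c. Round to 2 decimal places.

c = 0.14

H = 284/400 = 0.7100
FA = 81/400 = 0.2025
z(H) = z(0.7100) = 0.5534
z(FA) = z(0.2025) = -0.8327
c = −½·[z(H) + z(FA)] = −0.5 × (0.5534 + (-0.8327)) = 0.13965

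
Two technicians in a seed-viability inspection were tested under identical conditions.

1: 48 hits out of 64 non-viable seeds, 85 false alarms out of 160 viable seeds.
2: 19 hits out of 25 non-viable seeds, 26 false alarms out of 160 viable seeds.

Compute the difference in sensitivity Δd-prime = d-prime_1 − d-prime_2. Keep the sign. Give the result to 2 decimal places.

1: z(0.7500) = 0.674, z(0.5312) = 0.078, d' = 0.596
2: z(0.7600) = 0.706, z(0.1625) = -0.984, d' = 1.690
Δd' = d'_1 − d'_2 = 0.596 − 1.690 = -1.094
2 has the higher sensitivity.

Δd-prime = -1.09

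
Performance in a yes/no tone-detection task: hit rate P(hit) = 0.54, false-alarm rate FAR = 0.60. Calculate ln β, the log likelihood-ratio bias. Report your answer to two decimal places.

Φ⁻¹(0.54) = 0.100, Φ⁻¹(0.60) = 0.253
ln β = −½·[z(H)² − z(FA)²] = −0.5 × (0.010 − 0.064) = 0.027

ln β = 0.03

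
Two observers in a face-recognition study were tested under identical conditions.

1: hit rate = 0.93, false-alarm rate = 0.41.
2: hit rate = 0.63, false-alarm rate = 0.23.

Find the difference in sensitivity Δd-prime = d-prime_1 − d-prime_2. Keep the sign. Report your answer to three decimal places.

1: z(0.93) = 1.4758, z(0.41) = -0.2275, d' = 1.7033
2: z(0.63) = 0.3319, z(0.23) = -0.7388, d' = 1.0707
Δd' = d'_1 − d'_2 = 1.7033 − 1.0707 = 0.6326
1 has the higher sensitivity.

Δd-prime = 0.633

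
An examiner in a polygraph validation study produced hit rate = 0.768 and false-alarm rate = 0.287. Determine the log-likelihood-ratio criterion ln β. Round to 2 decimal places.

Φ⁻¹(H) = Φ⁻¹(0.768) = 0.732
Φ⁻¹(FA) = Φ⁻¹(0.287) = -0.562
ln β = −½·[z(H)² − z(FA)²] = −0.5 × (0.536 − 0.316) = -0.110

ln β = -0.11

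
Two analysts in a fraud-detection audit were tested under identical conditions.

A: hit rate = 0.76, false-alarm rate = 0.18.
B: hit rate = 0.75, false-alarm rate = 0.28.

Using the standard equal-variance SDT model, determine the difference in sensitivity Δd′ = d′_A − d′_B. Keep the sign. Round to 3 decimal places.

Δd′ = 0.364

A: z(0.76) = 0.7063, z(0.18) = -0.9154, d' = 1.6217
B: z(0.75) = 0.6745, z(0.28) = -0.5828, d' = 1.2573
Δd' = d'_A − d'_B = 1.6217 − 1.2573 = 0.3644
A has the higher sensitivity.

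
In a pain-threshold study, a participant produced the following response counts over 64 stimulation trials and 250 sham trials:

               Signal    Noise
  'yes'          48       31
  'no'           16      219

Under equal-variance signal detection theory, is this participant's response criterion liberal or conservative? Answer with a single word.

z(H) = 0.674, z(FA) = -1.155
c = −½·(z(H) + z(FA)) = 0.2405
c > 0 → conservative criterion (biased toward responding “no”).

conservative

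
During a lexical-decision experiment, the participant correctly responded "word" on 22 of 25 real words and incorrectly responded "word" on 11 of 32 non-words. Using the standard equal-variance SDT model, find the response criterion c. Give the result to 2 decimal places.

c = -0.39

H = 22/25 = 0.8800
FA = 11/32 = 0.3438
z(0.8800) = 1.1750, z(0.3438) = -0.4021
c = −½·[z(H) + z(FA)] = −0.5 × (1.1750 + (-0.4021)) = -0.38645
c < 0: the participant has a liberal response bias.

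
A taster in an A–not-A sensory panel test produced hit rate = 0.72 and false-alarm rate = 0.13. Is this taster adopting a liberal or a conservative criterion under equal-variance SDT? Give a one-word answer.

conservative

z(H) = 0.583, z(FA) = -1.126
c = −½·(z(H) + z(FA)) = 0.2715
c > 0 → conservative criterion (biased toward responding “no”).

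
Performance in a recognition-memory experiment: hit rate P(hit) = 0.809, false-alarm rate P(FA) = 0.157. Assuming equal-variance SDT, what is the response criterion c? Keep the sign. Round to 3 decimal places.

z(H) = 0.8742
z(FA) = -1.0069
c = −½·[z(H) + z(FA)] = −0.5 × (0.8742 + (-1.0069)) = 0.06635

c = 0.066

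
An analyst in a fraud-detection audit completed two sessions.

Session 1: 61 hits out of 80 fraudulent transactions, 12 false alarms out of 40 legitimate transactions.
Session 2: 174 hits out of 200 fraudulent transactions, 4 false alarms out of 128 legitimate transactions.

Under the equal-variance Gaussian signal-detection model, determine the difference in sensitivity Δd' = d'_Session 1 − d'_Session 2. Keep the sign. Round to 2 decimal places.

Δd' = -1.75

Session 1: z(0.7625) = 0.714, z(0.3000) = -0.524, d' = 1.238
Session 2: z(0.8700) = 1.126, z(0.0312) = -1.863, d' = 2.989
Δd' = d'_Session 1 − d'_Session 2 = 1.238 − 2.989 = -1.751
Session 2 has the higher sensitivity.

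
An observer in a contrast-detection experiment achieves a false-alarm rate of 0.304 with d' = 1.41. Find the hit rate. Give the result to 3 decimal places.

z(false-alarm rate) = z(0.304) = -0.5129
z(H) = z(FA) + d' = -0.5129 + 1.41 = 0.8971
hit rate = Φ(0.8971) = 0.8152

hit rate = 0.815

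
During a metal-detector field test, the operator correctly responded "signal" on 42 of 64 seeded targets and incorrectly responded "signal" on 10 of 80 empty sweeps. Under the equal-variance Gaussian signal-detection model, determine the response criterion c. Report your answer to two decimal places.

H = 42/64 = 0.6562
FA = 10/80 = 0.1250
z(0.6562) = 0.4021, z(0.1250) = -1.1503
c = −½·[z(H) + z(FA)] = −0.5 × (0.4021 + (-1.1503)) = 0.3741
c > 0: the operator has a conservative response bias.

c = 0.37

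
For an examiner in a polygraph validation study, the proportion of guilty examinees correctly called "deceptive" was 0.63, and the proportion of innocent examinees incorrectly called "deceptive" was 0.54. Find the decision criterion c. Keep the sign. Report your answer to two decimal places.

c = -0.22

z(H) = 0.332
z(FA) = 0.100
c = −½·[z(H) + z(FA)] = −0.5 × (0.332 + 0.100) = -0.216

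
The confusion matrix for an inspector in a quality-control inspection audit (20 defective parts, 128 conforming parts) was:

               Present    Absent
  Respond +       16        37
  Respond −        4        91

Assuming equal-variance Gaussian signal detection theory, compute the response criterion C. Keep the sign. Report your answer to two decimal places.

C = -0.14

H = 16/20 = 0.8000
FA = 37/128 = 0.2891
z(0.8000) = 0.8416, z(0.2891) = -0.5560
c = −½·[z(H) + z(FA)] = −0.5 × (0.8416 + (-0.5560)) = -0.1428
c < 0: the inspector has a liberal response bias.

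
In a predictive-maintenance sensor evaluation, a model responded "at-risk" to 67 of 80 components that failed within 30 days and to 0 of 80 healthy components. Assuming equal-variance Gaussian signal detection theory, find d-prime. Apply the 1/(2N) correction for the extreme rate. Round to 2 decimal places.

d-prime = 3.48

The false-alarm rate is 0/80 = 0, so apply the 1/(2N) correction: FA → 1/(2·80) = 0.00625.
z(H) = z(0.83750) = 0.984
z(FA) = z(0.00625) = -2.498
d' = 0.984 − (-2.498) = 3.482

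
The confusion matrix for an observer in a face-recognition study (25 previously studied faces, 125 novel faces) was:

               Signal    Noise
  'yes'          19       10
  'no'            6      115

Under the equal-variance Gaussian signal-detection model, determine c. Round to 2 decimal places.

c = 0.35

H = 19/25 = 0.7600
FA = 10/125 = 0.0800
z(H) = 0.706
z(FA) = -1.405
c = −½·[z(H) + z(FA)] = −0.5 × (0.706 + (-1.405)) = 0.3495
c > 0: the observer has a conservative response bias.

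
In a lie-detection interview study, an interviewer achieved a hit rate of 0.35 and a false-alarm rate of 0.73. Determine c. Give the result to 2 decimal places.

c = -0.11

Φ⁻¹(H) = -0.3853
Φ⁻¹(FA) = 0.6128
c = −½·[z(H) + z(FA)] = −0.5 × (-0.3853 + 0.6128) = -0.11375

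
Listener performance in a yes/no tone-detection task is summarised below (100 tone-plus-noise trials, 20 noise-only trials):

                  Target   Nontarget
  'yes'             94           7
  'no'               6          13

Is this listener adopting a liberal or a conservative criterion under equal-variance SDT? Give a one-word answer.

liberal

z(H) = 1.555, z(FA) = -0.385
c = −½·(z(H) + z(FA)) = -0.585
c < 0 → liberal criterion (biased toward responding “yes”).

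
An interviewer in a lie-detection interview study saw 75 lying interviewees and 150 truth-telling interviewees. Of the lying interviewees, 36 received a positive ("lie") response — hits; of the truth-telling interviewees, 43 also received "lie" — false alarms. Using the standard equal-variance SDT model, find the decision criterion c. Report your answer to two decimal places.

c = 0.31

H = 36/75 = 0.4800
FA = 43/150 = 0.2867
z(H) = -0.0502
z(FA) = -0.5631
c = −½·[z(H) + z(FA)] = −0.5 × (-0.0502 + (-0.5631)) = 0.30665
c > 0: the interviewer has a conservative response bias.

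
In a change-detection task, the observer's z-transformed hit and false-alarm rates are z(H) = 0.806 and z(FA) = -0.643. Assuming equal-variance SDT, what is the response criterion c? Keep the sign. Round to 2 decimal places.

c = −½·[z(H) + z(FA)] = −½·(0.806 + (-0.643)) = -0.0815
c < 0: the observer has a liberal response bias.

c = -0.08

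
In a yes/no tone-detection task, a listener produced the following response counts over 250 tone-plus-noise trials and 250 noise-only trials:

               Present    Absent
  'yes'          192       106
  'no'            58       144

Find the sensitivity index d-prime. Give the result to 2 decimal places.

H = 192/250 = 0.7680
FA = 106/250 = 0.4240
z(H) = z(0.7680) = 0.7323
z(FA) = z(0.4240) = -0.1917
d' = z(H) − z(FA) = 0.7323 − (-0.1917) = 0.9240

d-prime = 0.92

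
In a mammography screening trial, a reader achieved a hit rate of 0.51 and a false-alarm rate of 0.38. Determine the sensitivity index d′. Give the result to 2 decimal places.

z(H) = z(0.51) = 0.025
z(FA) = z(0.38) = -0.305
d' = z(H) − z(FA) = 0.025 − (-0.305) = 0.330

d′ = 0.33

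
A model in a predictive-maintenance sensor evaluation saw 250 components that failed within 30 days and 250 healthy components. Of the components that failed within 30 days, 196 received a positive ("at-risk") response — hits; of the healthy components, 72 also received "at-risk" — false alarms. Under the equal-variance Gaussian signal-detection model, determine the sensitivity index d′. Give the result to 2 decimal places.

H = 196/250 = 0.7840
FA = 72/250 = 0.2880
z(H) = 0.7858
z(FA) = -0.5592
d' = z(H) − z(FA) = 0.7858 − (-0.5592) = 1.3450

d′ = 1.35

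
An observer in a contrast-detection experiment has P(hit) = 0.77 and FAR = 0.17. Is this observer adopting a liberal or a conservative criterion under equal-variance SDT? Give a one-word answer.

z(H) = 0.739, z(FA) = -0.954
c = −½·(z(H) + z(FA)) = 0.1075
c > 0 → conservative criterion (biased toward responding “no”).

conservative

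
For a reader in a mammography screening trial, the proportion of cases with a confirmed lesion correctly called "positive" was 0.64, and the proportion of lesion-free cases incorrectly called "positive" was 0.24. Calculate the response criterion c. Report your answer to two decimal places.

z(H) = z(0.64) = 0.358
z(FA) = z(0.24) = -0.706
c = −½·[z(H) + z(FA)] = −0.5 × (0.358 + (-0.706)) = 0.174
c > 0: the reader has a conservative response bias.

c = 0.17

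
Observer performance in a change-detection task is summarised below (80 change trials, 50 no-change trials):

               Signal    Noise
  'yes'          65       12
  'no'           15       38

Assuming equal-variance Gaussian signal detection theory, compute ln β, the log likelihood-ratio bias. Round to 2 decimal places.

H = 65/80 = 0.8125
FA = 12/50 = 0.2400
z(H) = z(0.8125) = 0.887
z(FA) = z(0.2400) = -0.706
ln β = −½·[z(H)² − z(FA)²] = −0.5 × (0.787 − 0.498) = -0.1445

ln β = -0.14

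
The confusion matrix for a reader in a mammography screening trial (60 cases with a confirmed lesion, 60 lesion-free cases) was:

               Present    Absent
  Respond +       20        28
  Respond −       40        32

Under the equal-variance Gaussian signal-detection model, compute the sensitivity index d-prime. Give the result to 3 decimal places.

H = 20/60 = 0.3333
FA = 28/60 = 0.4667
z(H) = -0.4308
z(FA) = -0.0836
d' = z(H) − z(FA) = -0.4308 − (-0.0836) = -0.3472

d-prime = -0.347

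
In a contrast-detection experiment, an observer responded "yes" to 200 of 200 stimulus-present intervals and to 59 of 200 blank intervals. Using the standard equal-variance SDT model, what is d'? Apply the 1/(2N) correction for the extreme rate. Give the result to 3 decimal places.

d' = 3.346

The hit rate is 200/200 = 1, so apply the 1/(2N) correction: H → 1 − 1/(2·200) = 0.99750.
z(H) = z(0.99750) = 2.8070
z(FA) = z(0.29500) = -0.5388
d' = 2.8070 − (-0.5388) = 3.3458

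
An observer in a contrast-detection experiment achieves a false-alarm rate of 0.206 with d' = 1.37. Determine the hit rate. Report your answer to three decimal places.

z(false-alarm rate) = z(0.206) = -0.8204
z(H) = z(FA) + d' = -0.8204 + 1.37 = 0.5496
hit rate = Φ(0.5496) = 0.7087

hit rate = 0.709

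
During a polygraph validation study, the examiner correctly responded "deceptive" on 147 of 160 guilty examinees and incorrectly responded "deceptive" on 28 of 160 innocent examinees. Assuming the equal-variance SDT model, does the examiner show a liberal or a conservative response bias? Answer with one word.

liberal

z(H) = 1.397, z(FA) = -0.935
c = −½·(z(H) + z(FA)) = -0.231
c < 0 → liberal criterion (biased toward responding “yes”).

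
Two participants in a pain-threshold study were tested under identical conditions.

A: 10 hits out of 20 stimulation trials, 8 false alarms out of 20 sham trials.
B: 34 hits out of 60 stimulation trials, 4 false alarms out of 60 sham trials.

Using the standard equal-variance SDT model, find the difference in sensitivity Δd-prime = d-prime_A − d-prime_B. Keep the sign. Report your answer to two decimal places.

A: z(0.5000) = 0.000, z(0.4000) = -0.253, d' = 0.253
B: z(0.5667) = 0.168, z(0.0667) = -1.501, d' = 1.669
Δd' = d'_A − d'_B = 0.253 − 1.669 = -1.416
B has the higher sensitivity.

Δd-prime = -1.42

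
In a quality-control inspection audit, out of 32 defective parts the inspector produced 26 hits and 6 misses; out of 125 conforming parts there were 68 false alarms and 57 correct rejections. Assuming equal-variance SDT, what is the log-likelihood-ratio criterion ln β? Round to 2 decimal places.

ln β = -0.39

H = 26/32 = 0.8125
FA = 68/125 = 0.5440
Φ⁻¹(H) = Φ⁻¹(0.8125) = 0.887
Φ⁻¹(FA) = Φ⁻¹(0.5440) = 0.111
ln β = −½·[z(H)² − z(FA)²] = −0.5 × (0.787 − 0.012) = -0.3875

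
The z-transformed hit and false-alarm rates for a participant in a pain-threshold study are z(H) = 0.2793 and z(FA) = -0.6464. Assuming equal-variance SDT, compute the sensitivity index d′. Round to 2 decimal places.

d′ = 0.93

d' = z(H) − z(FA) = 0.2793 − (-0.6464) = 0.9257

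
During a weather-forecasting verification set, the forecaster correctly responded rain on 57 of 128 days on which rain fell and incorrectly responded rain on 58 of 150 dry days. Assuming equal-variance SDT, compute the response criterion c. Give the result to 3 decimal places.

H = 57/128 = 0.4453
FA = 58/150 = 0.3867
z(H) = -0.1375
z(FA) = -0.2879
c = −½·[z(H) + z(FA)] = −0.5 × (-0.1375 + (-0.2879)) = 0.2127
c > 0: the forecaster has a conservative response bias.

c = 0.213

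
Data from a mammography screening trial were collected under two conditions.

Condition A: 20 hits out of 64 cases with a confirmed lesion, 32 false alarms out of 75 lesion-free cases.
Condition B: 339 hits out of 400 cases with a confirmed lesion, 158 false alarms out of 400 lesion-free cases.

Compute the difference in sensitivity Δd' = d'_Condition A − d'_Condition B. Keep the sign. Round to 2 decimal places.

Condition A: z(0.3125) = -0.489, z(0.4267) = -0.185, d' = -0.304
Condition B: z(0.8475) = 1.026, z(0.3950) = -0.266, d' = 1.292
Δd' = d'_Condition A − d'_Condition B = -0.304 − 1.292 = -1.596
Condition B has the higher sensitivity.

Δd' = -1.60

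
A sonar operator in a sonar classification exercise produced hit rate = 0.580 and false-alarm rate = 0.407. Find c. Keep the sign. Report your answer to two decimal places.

Φ⁻¹(0.580) = 0.202, Φ⁻¹(0.407) = -0.235
c = −½·[z(H) + z(FA)] = −0.5 × (0.202 + (-0.235)) = 0.0165

c = 0.02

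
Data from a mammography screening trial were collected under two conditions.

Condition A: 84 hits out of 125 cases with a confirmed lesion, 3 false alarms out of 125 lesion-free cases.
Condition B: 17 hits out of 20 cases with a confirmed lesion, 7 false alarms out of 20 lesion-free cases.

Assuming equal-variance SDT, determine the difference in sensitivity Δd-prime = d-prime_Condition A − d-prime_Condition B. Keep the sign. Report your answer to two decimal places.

Δd-prime = 1.00

Condition A: z(0.6720) = 0.445, z(0.0240) = -1.977, d' = 2.422
Condition B: z(0.8500) = 1.036, z(0.3500) = -0.385, d' = 1.421
Δd' = d'_Condition A − d'_Condition B = 2.422 − 1.421 = 1.001
Condition A has the higher sensitivity.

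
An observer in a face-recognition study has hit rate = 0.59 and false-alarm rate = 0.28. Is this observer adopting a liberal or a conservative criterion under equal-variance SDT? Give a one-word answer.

conservative

z(H) = 0.228, z(FA) = -0.583
c = −½·(z(H) + z(FA)) = 0.1775
c > 0 → conservative criterion (biased toward responding “no”).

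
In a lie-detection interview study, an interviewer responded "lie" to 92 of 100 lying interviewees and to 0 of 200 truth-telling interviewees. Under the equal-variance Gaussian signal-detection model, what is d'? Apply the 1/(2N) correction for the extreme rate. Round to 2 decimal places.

The false-alarm rate is 0/200 = 0, so apply the 1/(2N) correction: FA → 1/(2·200) = 0.00250.
z(H) = z(0.92000) = 1.405
z(FA) = z(0.00250) = -2.807
d' = 1.405 − (-2.807) = 4.212

d' = 4.21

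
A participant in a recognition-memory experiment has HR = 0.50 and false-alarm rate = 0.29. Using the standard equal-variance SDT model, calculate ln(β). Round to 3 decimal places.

z(0.50) = 0.0000, z(0.29) = -0.5534
ln β = −½·[z(H)² − z(FA)²] = −0.5 × (0.0000 − 0.3063) = 0.15315

ln β = 0.153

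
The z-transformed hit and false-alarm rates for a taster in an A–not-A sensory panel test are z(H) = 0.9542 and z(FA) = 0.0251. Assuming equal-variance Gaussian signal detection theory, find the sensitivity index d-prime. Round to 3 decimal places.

d' = z(H) − z(FA) = 0.9542 − 0.0251 = 0.9291

d-prime = 0.929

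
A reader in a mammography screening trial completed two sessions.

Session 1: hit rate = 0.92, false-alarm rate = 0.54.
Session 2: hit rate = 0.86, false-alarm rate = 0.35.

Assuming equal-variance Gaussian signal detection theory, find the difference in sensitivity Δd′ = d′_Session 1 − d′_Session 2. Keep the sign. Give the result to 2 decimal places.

Session 1: z(0.92) = 1.405, z(0.54) = 0.100, d' = 1.305
Session 2: z(0.86) = 1.080, z(0.35) = -0.385, d' = 1.465
Δd' = d'_Session 1 − d'_Session 2 = 1.305 − 1.465 = -0.160
Session 2 has the higher sensitivity.

Δd′ = -0.16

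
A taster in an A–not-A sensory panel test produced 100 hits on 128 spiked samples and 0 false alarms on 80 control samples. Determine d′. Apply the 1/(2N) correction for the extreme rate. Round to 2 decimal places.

The false-alarm rate is 0/80 = 0, so apply the 1/(2N) correction: FA → 1/(2·80) = 0.00625.
z(H) = z(0.78125) = 0.776
z(FA) = z(0.00625) = -2.498
d' = 0.776 − (-2.498) = 3.274

d′ = 3.27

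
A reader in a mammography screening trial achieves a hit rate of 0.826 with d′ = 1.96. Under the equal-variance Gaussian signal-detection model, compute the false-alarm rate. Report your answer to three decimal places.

z(hit rate) = z(0.826) = 0.9385
z(FA) = z(H) − d' = 0.9385 − 1.96 = -1.0215
false-alarm rate = Φ(-1.0215) = 0.1535

false-alarm rate = 0.154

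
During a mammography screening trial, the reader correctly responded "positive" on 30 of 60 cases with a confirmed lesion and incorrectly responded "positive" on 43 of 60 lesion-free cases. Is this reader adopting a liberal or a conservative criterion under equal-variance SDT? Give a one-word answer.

liberal

z(H) = 0.000, z(FA) = 0.573
c = −½·(z(H) + z(FA)) = -0.2865
c < 0 → liberal criterion (biased toward responding “yes”).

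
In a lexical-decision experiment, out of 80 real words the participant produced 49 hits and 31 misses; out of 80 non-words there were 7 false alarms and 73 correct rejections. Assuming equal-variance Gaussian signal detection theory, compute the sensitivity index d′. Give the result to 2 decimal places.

H = 49/80 = 0.6125
FA = 7/80 = 0.0875
z(0.6125) = 0.2858, z(0.0875) = -1.3563
d' = z(H) − z(FA) = 0.2858 − (-1.3563) = 1.6421

d′ = 1.64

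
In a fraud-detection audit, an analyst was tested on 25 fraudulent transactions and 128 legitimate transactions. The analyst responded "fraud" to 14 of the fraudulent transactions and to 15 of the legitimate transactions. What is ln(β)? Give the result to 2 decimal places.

H = 14/25 = 0.5600
FA = 15/128 = 0.1172
z(H) = z(0.5600) = 0.151
z(FA) = z(0.1172) = -1.189
ln β = −½·[z(H)² − z(FA)²] = −0.5 × (0.023 − 1.414) = 0.6955

ln β = 0.70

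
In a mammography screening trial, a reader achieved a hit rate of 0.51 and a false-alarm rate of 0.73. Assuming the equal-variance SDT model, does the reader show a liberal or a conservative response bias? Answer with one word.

liberal

z(H) = 0.025, z(FA) = 0.613
c = −½·(z(H) + z(FA)) = -0.319
c < 0 → liberal criterion (biased toward responding “yes”).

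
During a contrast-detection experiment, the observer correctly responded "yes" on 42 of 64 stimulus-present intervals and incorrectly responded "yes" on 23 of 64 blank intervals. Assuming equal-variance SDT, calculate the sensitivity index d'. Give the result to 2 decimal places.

d' = 0.76

H = 42/64 = 0.6562
FA = 23/64 = 0.3594
Φ⁻¹(H) = 0.402
Φ⁻¹(FA) = -0.360
d' = z(H) − z(FA) = 0.402 − (-0.360) = 0.762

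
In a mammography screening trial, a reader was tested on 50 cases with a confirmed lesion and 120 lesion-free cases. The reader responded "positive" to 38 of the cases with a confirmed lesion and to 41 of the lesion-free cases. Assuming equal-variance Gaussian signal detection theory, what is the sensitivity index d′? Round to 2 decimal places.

d′ = 1.11

H = 38/50 = 0.7600
FA = 41/120 = 0.3417
z(H) = 0.706
z(FA) = -0.408
d' = z(H) − z(FA) = 0.706 − (-0.408) = 1.114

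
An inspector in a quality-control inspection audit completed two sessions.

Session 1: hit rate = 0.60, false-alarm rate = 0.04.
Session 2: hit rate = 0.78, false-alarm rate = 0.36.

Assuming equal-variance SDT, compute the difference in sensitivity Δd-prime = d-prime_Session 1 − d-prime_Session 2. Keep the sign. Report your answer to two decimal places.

Session 1: z(0.60) = 0.253, z(0.04) = -1.751, d' = 2.004
Session 2: z(0.78) = 0.772, z(0.36) = -0.358, d' = 1.130
Δd' = d'_Session 1 − d'_Session 2 = 2.004 − 1.130 = 0.874
Session 1 has the higher sensitivity.

Δd-prime = 0.87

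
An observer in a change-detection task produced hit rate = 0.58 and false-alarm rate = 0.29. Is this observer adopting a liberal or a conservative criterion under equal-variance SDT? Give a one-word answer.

conservative

z(H) = 0.202, z(FA) = -0.553
c = −½·(z(H) + z(FA)) = 0.1755
c > 0 → conservative criterion (biased toward responding “no”).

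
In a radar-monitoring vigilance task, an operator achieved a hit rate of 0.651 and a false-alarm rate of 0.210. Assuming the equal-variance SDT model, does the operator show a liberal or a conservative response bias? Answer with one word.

conservative

z(H) = 0.388, z(FA) = -0.806
c = −½·(z(H) + z(FA)) = 0.209
c > 0 → conservative criterion (biased toward responding “no”).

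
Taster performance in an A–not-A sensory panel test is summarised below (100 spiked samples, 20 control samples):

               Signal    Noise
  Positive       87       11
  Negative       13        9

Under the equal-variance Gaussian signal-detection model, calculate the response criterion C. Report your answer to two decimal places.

H = 87/100 = 0.8700
FA = 11/20 = 0.5500
z(H) = z(0.8700) = 1.126
z(FA) = z(0.5500) = 0.126
c = −½·[z(H) + z(FA)] = −0.5 × (1.126 + 0.126) = -0.626

C = -0.63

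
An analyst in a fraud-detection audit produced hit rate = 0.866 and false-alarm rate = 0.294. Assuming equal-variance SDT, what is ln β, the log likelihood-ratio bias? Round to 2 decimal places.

ln β = -0.47

z(H) = 1.108
z(FA) = -0.542
ln β = −½·[z(H)² − z(FA)²] = −0.5 × (1.228 − 0.294) = -0.467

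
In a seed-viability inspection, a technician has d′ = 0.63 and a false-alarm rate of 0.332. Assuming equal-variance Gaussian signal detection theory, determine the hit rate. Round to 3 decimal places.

z(false-alarm rate) = z(0.332) = -0.4344
z(H) = z(FA) + d' = -0.4344 + 0.63 = 0.1956
hit rate = Φ(0.1956) = 0.5775

hit rate = 0.578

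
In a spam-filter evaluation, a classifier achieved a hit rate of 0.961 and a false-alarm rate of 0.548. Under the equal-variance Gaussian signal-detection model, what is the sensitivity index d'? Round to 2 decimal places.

d' = 1.64

z(H) = z(0.961) = 1.762
z(FA) = z(0.548) = 0.121
d' = z(H) − z(FA) = 1.762 − 0.121 = 1.641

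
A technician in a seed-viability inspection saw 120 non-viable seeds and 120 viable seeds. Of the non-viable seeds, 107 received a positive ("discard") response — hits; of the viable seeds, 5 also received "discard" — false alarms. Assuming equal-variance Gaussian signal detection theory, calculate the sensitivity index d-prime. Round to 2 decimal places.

d-prime = 2.97

H = 107/120 = 0.8917
FA = 5/120 = 0.0417
z(0.8917) = 1.2356, z(0.0417) = -1.7313
d' = z(H) − z(FA) = 1.2356 − (-1.7313) = 2.9669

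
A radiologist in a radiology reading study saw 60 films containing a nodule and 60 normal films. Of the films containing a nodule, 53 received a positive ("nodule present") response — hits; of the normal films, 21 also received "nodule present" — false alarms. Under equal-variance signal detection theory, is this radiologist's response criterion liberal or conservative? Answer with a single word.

liberal

z(H) = 1.192, z(FA) = -0.385
c = −½·(z(H) + z(FA)) = -0.4035
c < 0 → liberal criterion (biased toward responding “yes”).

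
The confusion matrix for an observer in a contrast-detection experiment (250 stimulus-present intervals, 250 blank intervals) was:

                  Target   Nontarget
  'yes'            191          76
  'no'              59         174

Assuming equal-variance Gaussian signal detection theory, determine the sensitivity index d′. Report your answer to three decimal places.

d′ = 1.232

H = 191/250 = 0.7640
FA = 76/250 = 0.3040
Φ⁻¹(H) = 0.7192
Φ⁻¹(FA) = -0.5129
d' = z(H) − z(FA) = 0.7192 − (-0.5129) = 1.2321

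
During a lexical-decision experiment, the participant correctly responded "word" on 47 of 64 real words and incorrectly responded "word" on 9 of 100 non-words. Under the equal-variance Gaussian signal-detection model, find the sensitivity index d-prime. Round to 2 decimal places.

d-prime = 1.97

H = 47/64 = 0.7344
FA = 9/100 = 0.0900
z(H) = 0.626
z(FA) = -1.341
d' = z(H) − z(FA) = 0.626 − (-1.341) = 1.967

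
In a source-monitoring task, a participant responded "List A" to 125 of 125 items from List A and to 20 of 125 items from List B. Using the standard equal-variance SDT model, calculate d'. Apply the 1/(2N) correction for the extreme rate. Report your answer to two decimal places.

d' = 3.65

The hit rate is 125/125 = 1, so apply the 1/(2N) correction: H → 1 − 1/(2·125) = 0.99600.
z(H) = z(0.99600) = 2.652
z(FA) = z(0.16000) = -0.994
d' = 2.652 − (-0.994) = 3.646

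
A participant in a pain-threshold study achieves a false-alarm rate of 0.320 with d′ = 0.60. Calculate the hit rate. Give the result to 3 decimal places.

z(false-alarm rate) = z(0.320) = -0.4677
z(H) = z(FA) + d' = -0.4677 + 0.60 = 0.1323
hit rate = Φ(0.1323) = 0.5526

hit rate = 0.553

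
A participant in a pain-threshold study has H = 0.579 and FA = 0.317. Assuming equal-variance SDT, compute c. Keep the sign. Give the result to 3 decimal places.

z(0.579) = 0.1993, z(0.317) = -0.4761
c = −½·[z(H) + z(FA)] = −0.5 × (0.1993 + (-0.4761)) = 0.1384

c = 0.138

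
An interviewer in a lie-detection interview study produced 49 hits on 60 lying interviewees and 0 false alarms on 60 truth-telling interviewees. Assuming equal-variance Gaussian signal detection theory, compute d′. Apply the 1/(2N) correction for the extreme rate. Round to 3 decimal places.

The false-alarm rate is 0/60 = 0, so apply the 1/(2N) correction: FA → 1/(2·60) = 0.00833.
z(H) = z(0.81667) = 0.9027
z(FA) = z(0.00833) = -2.3941
d' = 0.9027 − (-2.3941) = 3.2968

d′ = 3.297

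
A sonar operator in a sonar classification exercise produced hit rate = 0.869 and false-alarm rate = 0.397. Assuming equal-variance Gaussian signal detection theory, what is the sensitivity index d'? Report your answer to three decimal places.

d' = 1.383

Φ⁻¹(H) = Φ⁻¹(0.869) = 1.1217
Φ⁻¹(FA) = Φ⁻¹(0.397) = -0.2611
d' = z(H) − z(FA) = 1.1217 − (-0.2611) = 1.3828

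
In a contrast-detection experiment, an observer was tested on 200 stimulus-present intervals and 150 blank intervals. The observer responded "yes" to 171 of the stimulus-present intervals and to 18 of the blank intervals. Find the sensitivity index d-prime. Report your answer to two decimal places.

H = 171/200 = 0.8550
FA = 18/150 = 0.1200
z(H) = 1.058
z(FA) = -1.175
d' = z(H) − z(FA) = 1.058 − (-1.175) = 2.233

d-prime = 2.23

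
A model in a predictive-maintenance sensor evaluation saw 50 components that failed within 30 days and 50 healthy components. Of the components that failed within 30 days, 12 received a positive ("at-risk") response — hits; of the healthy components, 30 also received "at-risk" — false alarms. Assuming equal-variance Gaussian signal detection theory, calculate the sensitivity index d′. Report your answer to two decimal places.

d′ = -0.96

H = 12/50 = 0.2400
FA = 30/50 = 0.6000
Φ⁻¹(H) = Φ⁻¹(0.2400) = -0.7063
Φ⁻¹(FA) = Φ⁻¹(0.6000) = 0.2533
d' = z(H) − z(FA) = -0.7063 − 0.2533 = -0.9596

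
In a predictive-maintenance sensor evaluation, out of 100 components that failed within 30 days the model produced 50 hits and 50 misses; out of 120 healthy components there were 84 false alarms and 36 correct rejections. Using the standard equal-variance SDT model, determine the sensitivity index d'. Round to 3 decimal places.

d' = -0.524

H = 50/100 = 0.5000
FA = 84/120 = 0.7000
z(H) = z(0.5000) = 0.0000
z(FA) = z(0.7000) = 0.5244
d' = z(H) − z(FA) = 0.0000 − 0.5244 = -0.5244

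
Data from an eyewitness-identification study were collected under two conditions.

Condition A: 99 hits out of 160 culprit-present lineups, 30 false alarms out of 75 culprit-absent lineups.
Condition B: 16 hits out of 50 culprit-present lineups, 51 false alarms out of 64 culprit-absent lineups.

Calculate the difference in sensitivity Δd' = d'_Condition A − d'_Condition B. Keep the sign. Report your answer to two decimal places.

Condition A: z(0.6188) = 0.302, z(0.4000) = -0.253, d' = 0.555
Condition B: z(0.3200) = -0.468, z(0.7969) = 0.831, d' = -1.299
Δd' = d'_Condition A − d'_Condition B = 0.555 − (-1.299) = 1.854
Condition A has the higher sensitivity.

Δd' = 1.85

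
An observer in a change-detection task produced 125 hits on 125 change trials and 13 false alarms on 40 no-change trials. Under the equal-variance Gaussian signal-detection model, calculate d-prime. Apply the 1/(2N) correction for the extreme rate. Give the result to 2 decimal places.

d-prime = 3.11

The hit rate is 125/125 = 1, so apply the 1/(2N) correction: H → 1 − 1/(2·125) = 0.99600.
z(H) = z(0.99600) = 2.652
z(FA) = z(0.32500) = -0.454
d' = 2.652 − (-0.454) = 3.106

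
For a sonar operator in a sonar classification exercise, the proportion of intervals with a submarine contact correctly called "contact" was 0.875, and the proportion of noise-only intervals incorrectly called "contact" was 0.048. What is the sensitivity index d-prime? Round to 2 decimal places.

z(H) = z(0.875) = 1.1503
z(FA) = z(0.048) = -1.6646
d' = z(H) − z(FA) = 1.1503 − (-1.6646) = 2.8149

d-prime = 2.81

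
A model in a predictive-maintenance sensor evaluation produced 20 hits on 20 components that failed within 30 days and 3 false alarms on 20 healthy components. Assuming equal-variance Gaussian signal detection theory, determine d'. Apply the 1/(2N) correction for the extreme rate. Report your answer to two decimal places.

The hit rate is 20/20 = 1, so apply the 1/(2N) correction: H → 1 − 1/(2·20) = 0.97500.
z(H) = z(0.97500) = 1.960
z(FA) = z(0.15000) = -1.036
d' = 1.960 − (-1.036) = 2.996

d' = 3.00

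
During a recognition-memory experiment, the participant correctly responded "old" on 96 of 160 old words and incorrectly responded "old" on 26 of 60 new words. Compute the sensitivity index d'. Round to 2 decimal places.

H = 96/160 = 0.6000
FA = 26/60 = 0.4333
z(H) = 0.253
z(FA) = -0.168
d' = z(H) − z(FA) = 0.253 − (-0.168) = 0.421

d' = 0.42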